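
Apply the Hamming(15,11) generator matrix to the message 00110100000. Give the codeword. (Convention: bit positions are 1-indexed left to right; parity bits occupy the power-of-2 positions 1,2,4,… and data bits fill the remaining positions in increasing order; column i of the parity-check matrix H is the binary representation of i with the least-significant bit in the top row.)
Codeword c = d · G (mod 2), d = 00110100000:
  c[0] = d·G[:,0] = (00110100000)·(11011010101) mod 2 = 0+0+0+1+0+0+0+0+0+0+0 mod 2 = 1
  c[1] = d·G[:,1] = (00110100000)·(10110110011) mod 2 = 0+0+1+1+0+1+0+0+0+0+0 mod 2 = 1
  c[2] = d·G[:,2] = (00110100000)·(10000000000) mod 2 = 0+0+0+0+0+0+0+0+0+0+0 mod 2 = 0
  c[3] = d·G[:,3] = (00110100000)·(01110001111) mod 2 = 0+0+1+1+0+0+0+0+0+0+0 mod 2 = 0
  c[4] = d·G[:,4] = (00110100000)·(01000000000) mod 2 = 0+0+0+0+0+0+0+0+0+0+0 mod 2 = 0
  c[5] = d·G[:,5] = (00110100000)·(00100000000) mod 2 = 0+0+1+0+0+0+0+0+0+0+0 mod 2 = 1
  c[6] = d·G[:,6] = (00110100000)·(00010000000) mod 2 = 0+0+0+1+0+0+0+0+0+0+0 mod 2 = 1
  c[7] = d·G[:,7] = (00110100000)·(00001111111) mod 2 = 0+0+0+0+0+1+0+0+0+0+0 mod 2 = 1
  c[8] = d·G[:,8] = (00110100000)·(00001000000) mod 2 = 0+0+0+0+0+0+0+0+0+0+0 mod 2 = 0
  c[9] = d·G[:,9] = (00110100000)·(00000100000) mod 2 = 0+0+0+0+0+1+0+0+0+0+0 mod 2 = 1
  c[10] = d·G[:,10] = (00110100000)·(00000010000) mod 2 = 0+0+0+0+0+0+0+0+0+0+0 mod 2 = 0
  c[11] = d·G[:,11] = (00110100000)·(00000001000) mod 2 = 0+0+0+0+0+0+0+0+0+0+0 mod 2 = 0
  c[12] = d·G[:,12] = (00110100000)·(00000000100) mod 2 = 0+0+0+0+0+0+0+0+0+0+0 mod 2 = 0
  c[13] = d·G[:,13] = (00110100000)·(00000000010) mod 2 = 0+0+0+0+0+0+0+0+0+0+0 mod 2 = 0
  c[14] = d·G[:,14] = (00110100000)·(00000000001) mod 2 = 0+0+0+0+0+0+0+0+0+0+0 mod 2 = 0
Codeword = 110001110100000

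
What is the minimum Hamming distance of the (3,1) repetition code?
d_min = 3 (the only two codewords are 0…0 and 1…1, differing in all 3 positions).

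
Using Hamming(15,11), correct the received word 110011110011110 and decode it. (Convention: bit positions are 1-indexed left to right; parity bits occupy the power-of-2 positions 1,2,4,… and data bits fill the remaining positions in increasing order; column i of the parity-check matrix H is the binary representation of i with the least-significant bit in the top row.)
Syndrome s = H · r^T (mod 2), r = 110011110011110:
  s[0] = (101010101010101)·(110011110011110) mod 2 = 1+0+0+0+1+0+1+0+0+0+1+0+1+0+0 mod 2 = 1
  s[1] = (011001100110011)·(110011110011110) mod 2 = 0+1+0+0+0+1+1+0+0+0+1+0+0+1+0 mod 2 = 1
  s[2] = (000111100001111)·(110011110011110) mod 2 = 0+0+0+0+1+1+1+0+0+0+0+1+1+1+0 mod 2 = 0
  s[3] = (000000011111111)·(110011110011110) mod 2 = 0+0+0+0+0+0+0+1+0+0+1+1+1+1+0 mod 2 = 1
Syndrome = 1101
Column 11 of H equals this syndrome → error at bit 11 (1-indexed).
Flip bit 11: 110011110011110 → 110011110001110
Extract data bits at positions {3,5,6,7,9,10,11,12,13,14,15}: 01110001110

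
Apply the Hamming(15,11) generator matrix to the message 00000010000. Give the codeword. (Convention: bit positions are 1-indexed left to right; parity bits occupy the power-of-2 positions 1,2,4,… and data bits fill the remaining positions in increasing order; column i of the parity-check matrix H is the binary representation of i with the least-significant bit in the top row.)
Codeword c = d · G (mod 2), d = 00000010000:
  c[0] = d·G[:,0] = (00000010000)·(11011010101) mod 2 = 0+0+0+0+0+0+1+0+0+0+0 mod 2 = 1
  c[1] = d·G[:,1] = (00000010000)·(10110110011) mod 2 = 0+0+0+0+0+0+1+0+0+0+0 mod 2 = 1
  c[2] = d·G[:,2] = (00000010000)·(10000000000) mod 2 = 0+0+0+0+0+0+0+0+0+0+0 mod 2 = 0
  c[3] = d·G[:,3] = (00000010000)·(01110001111) mod 2 = 0+0+0+0+0+0+0+0+0+0+0 mod 2 = 0
  c[4] = d·G[:,4] = (00000010000)·(01000000000) mod 2 = 0+0+0+0+0+0+0+0+0+0+0 mod 2 = 0
  c[5] = d·G[:,5] = (00000010000)·(00100000000) mod 2 = 0+0+0+0+0+0+0+0+0+0+0 mod 2 = 0
  c[6] = d·G[:,6] = (00000010000)·(00010000000) mod 2 = 0+0+0+0+0+0+0+0+0+0+0 mod 2 = 0
  c[7] = d·G[:,7] = (00000010000)·(00001111111) mod 2 = 0+0+0+0+0+0+1+0+0+0+0 mod 2 = 1
  c[8] = d·G[:,8] = (00000010000)·(00001000000) mod 2 = 0+0+0+0+0+0+0+0+0+0+0 mod 2 = 0
  c[9] = d·G[:,9] = (00000010000)·(00000100000) mod 2 = 0+0+0+0+0+0+0+0+0+0+0 mod 2 = 0
  c[10] = d·G[:,10] = (00000010000)·(00000010000) mod 2 = 0+0+0+0+0+0+1+0+0+0+0 mod 2 = 1
  c[11] = d·G[:,11] = (00000010000)·(00000001000) mod 2 = 0+0+0+0+0+0+0+0+0+0+0 mod 2 = 0
  c[12] = d·G[:,12] = (00000010000)·(00000000100) mod 2 = 0+0+0+0+0+0+0+0+0+0+0 mod 2 = 0
  c[13] = d·G[:,13] = (00000010000)·(00000000010) mod 2 = 0+0+0+0+0+0+0+0+0+0+0 mod 2 = 0
  c[14] = d·G[:,14] = (00000010000)·(00000000001) mod 2 = 0+0+0+0+0+0+0+0+0+0+0 mod 2 = 0
Codeword = 110000010010000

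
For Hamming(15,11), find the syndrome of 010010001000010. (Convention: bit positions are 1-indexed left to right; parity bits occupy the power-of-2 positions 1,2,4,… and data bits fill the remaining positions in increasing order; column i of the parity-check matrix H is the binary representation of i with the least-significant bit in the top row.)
Syndrome s = H · r^T (mod 2), r = 010010001000010:
  s[0] = (101010101010101)·(010010001000010) mod 2 = 0+0+0+0+1+0+0+0+1+0+0+0+0+0+0 mod 2 = 0
  s[1] = (011001100110011)·(010010001000010) mod 2 = 0+1+0+0+0+0+0+0+0+0+0+0+0+1+0 mod 2 = 0
  s[2] = (000111100001111)·(010010001000010) mod 2 = 0+0+0+0+1+0+0+0+0+0+0+0+0+1+0 mod 2 = 0
  s[3] = (000000011111111)·(010010001000010) mod 2 = 0+0+0+0+0+0+0+0+1+0+0+0+0+1+0 mod 2 = 0
Syndrome = 0000
s = 0: no error detected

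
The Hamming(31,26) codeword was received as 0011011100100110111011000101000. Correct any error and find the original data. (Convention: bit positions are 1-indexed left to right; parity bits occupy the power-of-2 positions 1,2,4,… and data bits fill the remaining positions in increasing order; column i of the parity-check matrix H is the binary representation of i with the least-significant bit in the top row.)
Syndrome s = H · r^T (mod 2), r = 0011011100100110111011000101000:
  s[0] = (1010101010101010101010101010101)·(0011011100100110111011000101000) mod 2 = 0+0+1+0+0+0+1+0+0+0+1+0+0+0+1+0+1+0+1+0+1+0+0+0+0+0+0+0+0+0+0 mod 2 = 1
  s[1] = (0110011001100110011001100110011)·(0011011100100110111011000101000) mod 2 = 0+0+1+0+0+1+1+0+0+0+1+0+0+1+1+0+0+1+1+0+0+1+0+0+0+1+0+0+0+0+0 mod 2 = 0
  s[2] = (0001111000011110000111100001111)·(0011011100100110111011000101000) mod 2 = 0+0+0+1+0+1+1+0+0+0+0+0+0+1+1+0+0+0+0+0+1+1+0+0+0+0+0+1+0+0+0 mod 2 = 0
  s[3] = (0000000111111110000000011111111)·(0011011100100110111011000101000) mod 2 = 0+0+0+0+0+0+0+1+0+0+1+0+0+1+1+0+0+0+0+0+0+0+0+0+0+1+0+1+0+0+0 mod 2 = 0
  s[4] = (0000000000000001111111111111111)·(0011011100100110111011000101000) mod 2 = 0+0+0+0+0+0+0+0+0+0+0+0+0+0+0+0+1+1+1+0+1+1+0+0+0+1+0+1+0+0+0 mod 2 = 1
Syndrome = 10001
Column 17 of H equals this syndrome → error at bit 17 (1-indexed).
Flip bit 17: 0011011100100110111011000101000 → 0011011100100110011011000101000
Extract data bits at positions {3,5,6,7,9,10,11,12,13,14,15,17,18,19,20,21,22,23,24,25,26,27,28,29,30,31}: 10110010011011011000101000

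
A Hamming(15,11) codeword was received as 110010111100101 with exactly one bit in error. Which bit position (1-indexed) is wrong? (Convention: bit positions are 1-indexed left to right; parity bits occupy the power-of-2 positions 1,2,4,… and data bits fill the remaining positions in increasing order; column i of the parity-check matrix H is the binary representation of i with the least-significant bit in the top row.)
Syndrome s = H · r^T (mod 2), r = 110010111100101:
  s[0] = (101010101010101)·(110010111100101) mod 2 = 1+0+0+0+1+0+1+0+1+0+0+0+1+0+1 mod 2 = 0
  s[1] = (011001100110011)·(110010111100101) mod 2 = 0+1+0+0+0+0+1+0+0+1+0+0+0+0+1 mod 2 = 0
  s[2] = (000111100001111)·(110010111100101) mod 2 = 0+0+0+0+1+0+1+0+0+0+0+0+1+0+1 mod 2 = 0
  s[3] = (000000011111111)·(110010111100101) mod 2 = 0+0+0+0+0+0+0+1+1+1+0+0+1+0+1 mod 2 = 1
Syndrome = 0001
Column i of H is the binary representation of i, so the syndrome is the binary index of the flipped bit.
Read s = 0001 with s[0] as LSB: 0·2^0 + 0·2^1 + 0·2^2 + 1·2^3 = 8.
Error is at bit position 8.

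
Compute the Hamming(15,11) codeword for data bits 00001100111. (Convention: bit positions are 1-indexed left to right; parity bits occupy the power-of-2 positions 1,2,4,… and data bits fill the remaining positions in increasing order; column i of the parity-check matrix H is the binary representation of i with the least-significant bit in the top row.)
Codeword c = d · G (mod 2), d = 00001100111:
  c[0] = d·G[:,0] = (00001100111)·(11011010101) mod 2 = 0+0+0+0+1+0+0+0+1+0+1 mod 2 = 1
  c[1] = d·G[:,1] = (00001100111)·(10110110011) mod 2 = 0+0+0+0+0+1+0+0+0+1+1 mod 2 = 1
  c[2] = d·G[:,2] = (00001100111)·(10000000000) mod 2 = 0+0+0+0+0+0+0+0+0+0+0 mod 2 = 0
  c[3] = d·G[:,3] = (00001100111)·(01110001111) mod 2 = 0+0+0+0+0+0+0+0+1+1+1 mod 2 = 1
  c[4] = d·G[:,4] = (00001100111)·(01000000000) mod 2 = 0+0+0+0+0+0+0+0+0+0+0 mod 2 = 0
  c[5] = d·G[:,5] = (00001100111)·(00100000000) mod 2 = 0+0+0+0+0+0+0+0+0+0+0 mod 2 = 0
  c[6] = d·G[:,6] = (00001100111)·(00010000000) mod 2 = 0+0+0+0+0+0+0+0+0+0+0 mod 2 = 0
  c[7] = d·G[:,7] = (00001100111)·(00001111111) mod 2 = 0+0+0+0+1+1+0+0+1+1+1 mod 2 = 1
  c[8] = d·G[:,8] = (00001100111)·(00001000000) mod 2 = 0+0+0+0+1+0+0+0+0+0+0 mod 2 = 1
  c[9] = d·G[:,9] = (00001100111)·(00000100000) mod 2 = 0+0+0+0+0+1+0+0+0+0+0 mod 2 = 1
  c[10] = d·G[:,10] = (00001100111)·(00000010000) mod 2 = 0+0+0+0+0+0+0+0+0+0+0 mod 2 = 0
  c[11] = d·G[:,11] = (00001100111)·(00000001000) mod 2 = 0+0+0+0+0+0+0+0+0+0+0 mod 2 = 0
  c[12] = d·G[:,12] = (00001100111)·(00000000100) mod 2 = 0+0+0+0+0+0+0+0+1+0+0 mod 2 = 1
  c[13] = d·G[:,13] = (00001100111)·(00000000010) mod 2 = 0+0+0+0+0+0+0+0+0+1+0 mod 2 = 1
  c[14] = d·G[:,14] = (00001100111)·(00000000001) mod 2 = 0+0+0+0+0+0+0+0+0+0+1 mod 2 = 1
Codeword = 110100011100111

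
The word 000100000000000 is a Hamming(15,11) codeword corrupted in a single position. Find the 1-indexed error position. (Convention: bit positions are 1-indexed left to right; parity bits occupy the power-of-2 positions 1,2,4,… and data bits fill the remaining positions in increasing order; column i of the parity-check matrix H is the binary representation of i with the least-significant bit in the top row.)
Syndrome s = H · r^T (mod 2), r = 000100000000000:
  s[0] = (101010101010101)·(000100000000000) mod 2 = 0+0+0+0+0+0+0+0+0+0+0+0+0+0+0 mod 2 = 0
  s[1] = (011001100110011)·(000100000000000) mod 2 = 0+0+0+0+0+0+0+0+0+0+0+0+0+0+0 mod 2 = 0
  s[2] = (000111100001111)·(000100000000000) mod 2 = 0+0+0+1+0+0+0+0+0+0+0+0+0+0+0 mod 2 = 1
  s[3] = (000000011111111)·(000100000000000) mod 2 = 0+0+0+0+0+0+0+0+0+0+0+0+0+0+0 mod 2 = 0
Syndrome = 0010
Column i of H is the binary representation of i, so the syndrome is the binary index of the flipped bit.
Read s = 0010 with s[0] as LSB: 0·2^0 + 0·2^1 + 1·2^2 + 0·2^3 = 4.
Error is at bit position 4.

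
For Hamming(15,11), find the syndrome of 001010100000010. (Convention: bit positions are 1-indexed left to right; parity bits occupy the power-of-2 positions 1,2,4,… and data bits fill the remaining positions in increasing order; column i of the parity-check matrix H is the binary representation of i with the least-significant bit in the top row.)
Syndrome s = H · r^T (mod 2), r = 001010100000010:
  s[0] = (101010101010101)·(001010100000010) mod 2 = 0+0+1+0+1+0+1+0+0+0+0+0+0+0+0 mod 2 = 1
  s[1] = (011001100110011)·(001010100000010) mod 2 = 0+0+1+0+0+0+1+0+0+0+0+0+0+1+0 mod 2 = 1
  s[2] = (000111100001111)·(001010100000010) mod 2 = 0+0+0+0+1+0+1+0+0+0+0+0+0+1+0 mod 2 = 1
  s[3] = (000000011111111)·(001010100000010) mod 2 = 0+0+0+0+0+0+0+0+0+0+0+0+0+1+0 mod 2 = 1
Syndrome = 1111
Non-zero syndrome: error at position 15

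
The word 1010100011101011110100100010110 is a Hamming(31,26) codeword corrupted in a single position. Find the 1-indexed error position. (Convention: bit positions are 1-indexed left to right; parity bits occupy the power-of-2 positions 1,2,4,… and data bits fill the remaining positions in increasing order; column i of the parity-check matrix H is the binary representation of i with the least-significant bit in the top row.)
Syndrome s = H · r^T (mod 2), r = 1010100011101011110100100010110:
  s[0] = (1010101010101010101010101010101)·(1010100011101011110100100010110) mod 2 = 1+0+1+0+1+0+0+0+1+0+1+0+1+0+1+0+1+0+0+0+0+0+1+0+0+0+1+0+1+0+0 mod 2 = 1
  s[1] = (0110011001100110011001100110011)·(1010100011101011110100100010110) mod 2 = 0+0+1+0+0+0+0+0+0+1+1+0+0+0+1+0+0+1+0+0+0+0+1+0+0+0+1+0+0+1+0 mod 2 = 0
  s[2] = (0001111000011110000111100001111)·(1010100011101011110100100010110) mod 2 = 0+0+0+0+1+0+0+0+0+0+0+0+1+0+1+0+0+0+0+1+0+0+1+0+0+0+0+0+1+1+0 mod 2 = 1
  s[3] = (0000000111111110000000011111111)·(1010100011101011110100100010110) mod 2 = 0+0+0+0+0+0+0+0+1+1+1+0+1+0+1+0+0+0+0+0+0+0+0+0+0+0+1+0+1+1+0 mod 2 = 0
  s[4] = (0000000000000001111111111111111)·(1010100011101011110100100010110) mod 2 = 0+0+0+0+0+0+0+0+0+0+0+0+0+0+0+1+1+1+0+1+0+0+1+0+0+0+1+0+1+1+0 mod 2 = 0
Syndrome = 10100
Column i of H is the binary representation of i, so the syndrome is the binary index of the flipped bit.
Read s = 10100 with s[0] as LSB: 1·2^0 + 0·2^1 + 1·2^2 + 0·2^3 + 0·2^4 = 5.
Error is at bit position 5.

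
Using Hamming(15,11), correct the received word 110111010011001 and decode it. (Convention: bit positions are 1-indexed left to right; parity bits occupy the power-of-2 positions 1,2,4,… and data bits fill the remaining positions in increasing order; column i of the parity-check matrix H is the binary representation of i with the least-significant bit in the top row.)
Syndrome s = H · r^T (mod 2), r = 110111010011001:
  s[0] = (101010101010101)·(110111010011001) mod 2 = 1+0+0+0+1+0+0+0+0+0+1+0+0+0+1 mod 2 = 0
  s[1] = (011001100110011)·(110111010011001) mod 2 = 0+1+0+0+0+1+0+0+0+0+1+0+0+0+1 mod 2 = 0
  s[2] = (000111100001111)·(110111010011001) mod 2 = 0+0+0+1+1+1+0+0+0+0+0+1+0+0+1 mod 2 = 1
  s[3] = (000000011111111)·(110111010011001) mod 2 = 0+0+0+0+0+0+0+1+0+0+1+1+0+0+1 mod 2 = 0
Syndrome = 0010
Column 4 of H equals this syndrome → error at bit 4 (1-indexed).
Flip bit 4: 110111010011001 → 110011010011001
Extract data bits at positions {3,5,6,7,9,10,11,12,13,14,15}: 01100011001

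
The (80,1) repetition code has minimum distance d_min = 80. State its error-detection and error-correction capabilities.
Detection only: up to d_min − 1 = 79 errors.
Correction: up to ⌊(d_min − 1)/2⌋ = ⌊79/2⌋ = 39 errors.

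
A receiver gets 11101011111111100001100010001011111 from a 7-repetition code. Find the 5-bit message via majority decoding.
Split into 7-bit blocks and majority-vote each:
  block 1 = 1110101: 5 ones, 2 zeros → 1
  block 2 = 1111111: 7 ones, 0 zeros → 1
  block 3 = 1000011: 3 ones, 4 zeros → 0
  block 4 = 0001000: 1 ones, 6 zeros → 0
  block 5 = 1011111: 6 ones, 1 zeros → 1
Decoded = 11001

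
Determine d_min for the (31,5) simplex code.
d_min = 16 (every nonzero codeword of the simplex code S_5 has weight 2^(r−1) = 16).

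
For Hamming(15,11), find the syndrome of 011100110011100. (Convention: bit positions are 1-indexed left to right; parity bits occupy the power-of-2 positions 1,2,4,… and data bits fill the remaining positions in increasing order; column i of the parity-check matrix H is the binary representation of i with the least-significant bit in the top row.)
Syndrome s = H · r^T (mod 2), r = 011100110011100:
  s[0] = (101010101010101)·(011100110011100) mod 2 = 0+0+1+0+0+0+1+0+0+0+1+0+1+0+0 mod 2 = 0
  s[1] = (011001100110011)·(011100110011100) mod 2 = 0+1+1+0+0+0+1+0+0+0+1+0+0+0+0 mod 2 = 0
  s[2] = (000111100001111)·(011100110011100) mod 2 = 0+0+0+1+0+0+1+0+0+0+0+1+1+0+0 mod 2 = 0
  s[3] = (000000011111111)·(011100110011100) mod 2 = 0+0+0+0+0+0+0+1+0+0+1+1+1+0+0 mod 2 = 0
Syndrome = 0000
s = 0: no error detected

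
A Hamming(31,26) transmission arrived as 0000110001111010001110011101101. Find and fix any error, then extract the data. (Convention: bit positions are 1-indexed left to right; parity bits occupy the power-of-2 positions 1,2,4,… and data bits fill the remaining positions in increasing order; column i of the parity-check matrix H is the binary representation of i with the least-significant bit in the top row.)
Syndrome s = H · r^T (mod 2), r = 0000110001111010001110011101101:
  s[0] = (1010101010101010101010101010101)·(0000110001111010001110011101101) mod 2 = 0+0+0+0+1+0+0+0+0+0+1+0+1+0+1+0+0+0+1+0+1+0+0+0+1+0+0+0+1+0+1 mod 2 = 1
  s[1] = (0110011001100110011001100110011)·(0000110001111010001110011101101) mod 2 = 0+0+0+0+0+1+0+0+0+1+1+0+0+0+1+0+0+0+1+0+0+0+0+0+0+1+0+0+0+0+1 mod 2 = 1
  s[2] = (0001111000011110000111100001111)·(0000110001111010001110011101101) mod 2 = 0+0+0+0+1+1+0+0+0+0+0+1+1+0+1+0+0+0+0+1+1+0+0+0+0+0+0+1+1+0+1 mod 2 = 0
  s[3] = (0000000111111110000000011111111)·(0000110001111010001110011101101) mod 2 = 0+0+0+0+0+0+0+0+0+1+1+1+1+0+1+0+0+0+0+0+0+0+0+1+1+1+0+1+1+0+1 mod 2 = 1
  s[4] = (0000000000000001111111111111111)·(0000110001111010001110011101101) mod 2 = 0+0+0+0+0+0+0+0+0+0+0+0+0+0+0+0+0+0+1+1+1+0+0+1+1+1+0+1+1+0+1 mod 2 = 1
Syndrome = 11011
Column 27 of H equals this syndrome → error at bit 27 (1-indexed).
Flip bit 27: 0000110001111010001110011101101 → 0000110001111010001110011111101
Extract data bits at positions {3,5,6,7,9,10,11,12,13,14,15,17,18,19,20,21,22,23,24,25,26,27,28,29,30,31}: 01100111101001110011111101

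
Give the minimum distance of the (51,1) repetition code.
d_min = 51 (the only two codewords are 0…0 and 1…1, differing in all 51 positions).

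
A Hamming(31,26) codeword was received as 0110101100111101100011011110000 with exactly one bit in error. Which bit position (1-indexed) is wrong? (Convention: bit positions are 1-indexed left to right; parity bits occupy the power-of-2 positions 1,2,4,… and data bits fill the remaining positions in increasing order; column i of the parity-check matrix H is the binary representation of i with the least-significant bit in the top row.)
Syndrome s = H · r^T (mod 2), r = 0110101100111101100011011110000:
  s[0] = (1010101010101010101010101010101)·(0110101100111101100011011110000) mod 2 = 0+0+1+0+1+0+1+0+0+0+1+0+1+0+0+0+1+0+0+0+1+0+0+0+1+0+1+0+0+0+0 mod 2 = 1
  s[1] = (0110011001100110011001100110011)·(0110101100111101100011011110000) mod 2 = 0+1+1+0+0+0+1+0+0+0+1+0+0+1+0+0+0+0+0+0+0+1+0+0+0+1+1+0+0+0+0 mod 2 = 0
  s[2] = (0001111000011110000111100001111)·(0110101100111101100011011110000) mod 2 = 0+0+0+0+1+0+1+0+0+0+0+1+1+1+0+0+0+0+0+0+1+1+0+0+0+0+0+0+0+0+0 mod 2 = 1
  s[3] = (0000000111111110000000011111111)·(0110101100111101100011011110000) mod 2 = 0+0+0+0+0+0+0+1+0+0+1+1+1+1+0+0+0+0+0+0+0+0+0+1+1+1+1+0+0+0+0 mod 2 = 1
  s[4] = (0000000000000001111111111111111)·(0110101100111101100011011110000) mod 2 = 0+0+0+0+0+0+0+0+0+0+0+0+0+0+0+1+1+0+0+0+1+1+0+1+1+1+1+0+0+0+0 mod 2 = 0
Syndrome = 10110
Column i of H is the binary representation of i, so the syndrome is the binary index of the flipped bit.
Read s = 10110 with s[0] as LSB: 1·2^0 + 0·2^1 + 1·2^2 + 1·2^3 + 0·2^4 = 13.
Error is at bit position 13.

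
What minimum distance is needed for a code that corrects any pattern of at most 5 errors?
Correcting t errors requires d_min ≥ 2t + 1 = 2·5 + 1 = 11.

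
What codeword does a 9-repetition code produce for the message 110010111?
Repeat each bit 9× and concatenate:
1→111111111  1→111111111  0→000000000  0→000000000  1→111111111  0→000000000  1→111111111  1→111111111  1→111111111
Codeword = 111111111111111111000000000000000000111111111000000000111111111111111111111111111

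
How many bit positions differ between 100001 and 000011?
XOR = 100010, count of 1s = 2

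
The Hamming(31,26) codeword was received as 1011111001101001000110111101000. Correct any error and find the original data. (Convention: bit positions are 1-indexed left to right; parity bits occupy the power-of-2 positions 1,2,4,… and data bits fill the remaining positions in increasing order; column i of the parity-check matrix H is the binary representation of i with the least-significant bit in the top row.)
Syndrome s = H · r^T (mod 2), r = 1011111001101001000110111101000:
  s[0] = (1010101010101010101010101010101)·(1011111001101001000110111101000) mod 2 = 1+0+1+0+1+0+1+0+0+0+1+0+1+0+0+0+0+0+0+0+1+0+1+0+1+0+0+0+0+0+0 mod 2 = 1
  s[1] = (0110011001100110011001100110011)·(1011111001101001000110111101000) mod 2 = 0+0+1+0+0+1+1+0+0+1+1+0+0+0+0+0+0+0+0+0+0+0+1+0+0+1+0+0+0+0+0 mod 2 = 1
  s[2] = (0001111000011110000111100001111)·(1011111001101001000110111101000) mod 2 = 0+0+0+1+1+1+1+0+0+0+0+0+1+0+0+0+0+0+0+1+1+0+1+0+0+0+0+1+0+0+0 mod 2 = 1
  s[3] = (0000000111111110000000011111111)·(1011111001101001000110111101000) mod 2 = 0+0+0+0+0+0+0+0+0+1+1+0+1+0+0+0+0+0+0+0+0+0+0+1+1+1+0+1+0+0+0 mod 2 = 1
  s[4] = (0000000000000001111111111111111)·(1011111001101001000110111101000) mod 2 = 0+0+0+0+0+0+0+0+0+0+0+0+0+0+0+1+0+0+0+1+1+0+1+1+1+1+0+1+0+0+0 mod 2 = 0
Syndrome = 11110
Column 15 of H equals this syndrome → error at bit 15 (1-indexed).
Flip bit 15: 1011111001101001000110111101000 → 1011111001101011000110111101000
Extract data bits at positions {3,5,6,7,9,10,11,12,13,14,15,17,18,19,20,21,22,23,24,25,26,27,28,29,30,31}: 11110110101000110111101000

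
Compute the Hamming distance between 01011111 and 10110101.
XOR = 11101010, count of 1s = 5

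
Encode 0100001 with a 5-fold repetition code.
Repeat each bit 5× and concatenate:
0→00000  1→11111  0→00000  0→00000  0→00000  0→00000  1→11111
Codeword = 00000111110000000000000000000011111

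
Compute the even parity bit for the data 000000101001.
Sum of data bits: 0+0+0+0+0+0+1+0+1+0+0+1 = 3.
3 mod 2 = 1, so parity bit = 1.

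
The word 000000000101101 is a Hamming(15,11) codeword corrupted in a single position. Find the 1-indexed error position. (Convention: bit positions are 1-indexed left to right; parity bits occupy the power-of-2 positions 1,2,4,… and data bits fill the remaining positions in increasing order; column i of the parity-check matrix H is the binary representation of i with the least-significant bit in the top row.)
Syndrome s = H · r^T (mod 2), r = 000000000101101:
  s[0] = (101010101010101)·(000000000101101) mod 2 = 0+0+0+0+0+0+0+0+0+0+0+0+1+0+1 mod 2 = 0
  s[1] = (011001100110011)·(000000000101101) mod 2 = 0+0+0+0+0+0+0+0+0+1+0+0+0+0+1 mod 2 = 0
  s[2] = (000111100001111)·(000000000101101) mod 2 = 0+0+0+0+0+0+0+0+0+0+0+1+1+0+1 mod 2 = 1
  s[3] = (000000011111111)·(000000000101101) mod 2 = 0+0+0+0+0+0+0+0+0+1+0+1+1+0+1 mod 2 = 0
Syndrome = 0010
Column i of H is the binary representation of i, so the syndrome is the binary index of the flipped bit.
Read s = 0010 with s[0] as LSB: 0·2^0 + 0·2^1 + 1·2^2 + 0·2^3 = 4.
Error is at bit position 4.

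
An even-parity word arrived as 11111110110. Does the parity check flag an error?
Sum of received bits: 1+1+1+1+1+1+1+0+1+1+0 = 9; 9 mod 2 = 1. Result is 1 ≠ 0 → error detected.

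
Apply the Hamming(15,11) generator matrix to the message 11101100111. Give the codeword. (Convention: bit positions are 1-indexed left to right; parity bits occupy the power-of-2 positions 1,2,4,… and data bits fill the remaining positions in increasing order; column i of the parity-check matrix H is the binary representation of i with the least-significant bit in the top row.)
Codeword c = d · G (mod 2), d = 11101100111:
  c[0] = d·G[:,0] = (11101100111)·(11011010101) mod 2 = 1+1+0+0+1+0+0+0+1+0+1 mod 2 = 1
  c[1] = d·G[:,1] = (11101100111)·(10110110011) mod 2 = 1+0+1+0+0+1+0+0+0+1+1 mod 2 = 1
  c[2] = d·G[:,2] = (11101100111)·(10000000000) mod 2 = 1+0+0+0+0+0+0+0+0+0+0 mod 2 = 1
  c[3] = d·G[:,3] = (11101100111)·(01110001111) mod 2 = 0+1+1+0+0+0+0+0+1+1+1 mod 2 = 1
  c[4] = d·G[:,4] = (11101100111)·(01000000000) mod 2 = 0+1+0+0+0+0+0+0+0+0+0 mod 2 = 1
  c[5] = d·G[:,5] = (11101100111)·(00100000000) mod 2 = 0+0+1+0+0+0+0+0+0+0+0 mod 2 = 1
  c[6] = d·G[:,6] = (11101100111)·(00010000000) mod 2 = 0+0+0+0+0+0+0+0+0+0+0 mod 2 = 0
  c[7] = d·G[:,7] = (11101100111)·(00001111111) mod 2 = 0+0+0+0+1+1+0+0+1+1+1 mod 2 = 1
  c[8] = d·G[:,8] = (11101100111)·(00001000000) mod 2 = 0+0+0+0+1+0+0+0+0+0+0 mod 2 = 1
  c[9] = d·G[:,9] = (11101100111)·(00000100000) mod 2 = 0+0+0+0+0+1+0+0+0+0+0 mod 2 = 1
  c[10] = d·G[:,10] = (11101100111)·(00000010000) mod 2 = 0+0+0+0+0+0+0+0+0+0+0 mod 2 = 0
  c[11] = d·G[:,11] = (11101100111)·(00000001000) mod 2 = 0+0+0+0+0+0+0+0+0+0+0 mod 2 = 0
  c[12] = d·G[:,12] = (11101100111)·(00000000100) mod 2 = 0+0+0+0+0+0+0+0+1+0+0 mod 2 = 1
  c[13] = d·G[:,13] = (11101100111)·(00000000010) mod 2 = 0+0+0+0+0+0+0+0+0+1+0 mod 2 = 1
  c[14] = d·G[:,14] = (11101100111)·(00000000001) mod 2 = 0+0+0+0+0+0+0+0+0+0+1 mod 2 = 1
Codeword = 111111011100111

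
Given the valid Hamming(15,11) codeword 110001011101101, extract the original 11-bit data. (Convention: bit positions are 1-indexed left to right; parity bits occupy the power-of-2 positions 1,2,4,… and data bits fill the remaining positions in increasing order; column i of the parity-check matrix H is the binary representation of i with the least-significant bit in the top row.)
Parity bits occupy power-of-2 positions; data bits are at positions {3,5,6,7,9,10,11,12,13,14,15} (1-indexed).
Extract: c[3]=0 c[5]=0 c[6]=1 c[7]=0 c[9]=1 c[10]=1 c[11]=0 c[12]=1 c[13]=1 c[14]=0 c[15]=1
Data = 00101101101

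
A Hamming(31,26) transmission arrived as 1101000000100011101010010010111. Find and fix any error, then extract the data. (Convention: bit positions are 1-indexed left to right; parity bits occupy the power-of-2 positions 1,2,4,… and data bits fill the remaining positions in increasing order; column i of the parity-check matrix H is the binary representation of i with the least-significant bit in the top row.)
Syndrome s = H · r^T (mod 2), r = 1101000000100011101010010010111:
  s[0] = (1010101010101010101010101010101)·(1101000000100011101010010010111) mod 2 = 1+0+0+0+0+0+0+0+0+0+1+0+0+0+1+0+1+0+1+0+1+0+0+0+0+0+1+0+1+0+1 mod 2 = 1
  s[1] = (0110011001100110011001100110011)·(1101000000100011101010010010111) mod 2 = 0+1+0+0+0+0+0+0+0+0+1+0+0+0+1+0+0+0+1+0+0+0+0+0+0+0+1+0+0+1+1 mod 2 = 1
  s[2] = (0001111000011110000111100001111)·(1101000000100011101010010010111) mod 2 = 0+0+0+1+0+0+0+0+0+0+0+0+0+0+1+0+0+0+0+0+1+0+0+0+0+0+0+0+1+1+1 mod 2 = 0
  s[3] = (0000000111111110000000011111111)·(1101000000100011101010010010111) mod 2 = 0+0+0+0+0+0+0+0+0+0+1+0+0+0+1+0+0+0+0+0+0+0+0+1+0+0+1+0+1+1+1 mod 2 = 1
  s[4] = (0000000000000001111111111111111)·(1101000000100011101010010010111) mod 2 = 0+0+0+0+0+0+0+0+0+0+0+0+0+0+0+1+1+0+1+0+1+0+0+1+0+0+1+0+1+1+1 mod 2 = 1
Syndrome = 11011
Column 27 of H equals this syndrome → error at bit 27 (1-indexed).
Flip bit 27: 1101000000100011101010010010111 → 1101000000100011101010010000111
Extract data bits at positions {3,5,6,7,9,10,11,12,13,14,15,17,18,19,20,21,22,23,24,25,26,27,28,29,30,31}: 00000010001101010010000111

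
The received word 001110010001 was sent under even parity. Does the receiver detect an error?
Sum of received bits: 0+0+1+1+1+0+0+1+0+0+0+1 = 5; 5 mod 2 = 1. Result is 1 ≠ 0 → error detected.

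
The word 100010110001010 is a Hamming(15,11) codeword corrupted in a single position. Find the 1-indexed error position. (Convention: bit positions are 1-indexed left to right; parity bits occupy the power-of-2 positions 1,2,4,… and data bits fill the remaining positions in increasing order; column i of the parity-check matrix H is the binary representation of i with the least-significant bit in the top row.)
Syndrome s = H · r^T (mod 2), r = 100010110001010:
  s[0] = (101010101010101)·(100010110001010) mod 2 = 1+0+0+0+1+0+1+0+0+0+0+0+0+0+0 mod 2 = 1
  s[1] = (011001100110011)·(100010110001010) mod 2 = 0+0+0+0+0+0+1+0+0+0+0+0+0+1+0 mod 2 = 0
  s[2] = (000111100001111)·(100010110001010) mod 2 = 0+0+0+0+1+0+1+0+0+0+0+1+0+1+0 mod 2 = 0
  s[3] = (000000011111111)·(100010110001010) mod 2 = 0+0+0+0+0+0+0+1+0+0+0+1+0+1+0 mod 2 = 1
Syndrome = 1001
Column i of H is the binary representation of i, so the syndrome is the binary index of the flipped bit.
Read s = 1001 with s[0] as LSB: 1·2^0 + 0·2^1 + 0·2^2 + 1·2^3 = 9.
Error is at bit position 9.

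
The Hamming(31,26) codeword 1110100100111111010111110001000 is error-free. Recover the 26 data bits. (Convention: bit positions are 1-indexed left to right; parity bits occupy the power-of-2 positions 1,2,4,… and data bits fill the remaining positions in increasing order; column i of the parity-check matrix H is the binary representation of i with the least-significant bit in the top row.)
Parity bits occupy power-of-2 positions; data bits are at positions {3,5,6,7,9,10,11,12,13,14,15,17,18,19,20,21,22,23,24,25,26,27,28,29,30,31} (1-indexed).
Extract: c[3]=1 c[5]=1 c[6]=0 c[7]=0 c[9]=0 c[10]=0 c[11]=1 c[12]=1 c[13]=1 c[14]=1 c[15]=1 c[17]=0 c[18]=1 c[19]=0 c[20]=1 c[21]=1 c[22]=1 c[23]=1 c[24]=1 c[25]=0 c[26]=0 c[27]=0 c[28]=1 c[29]=0 c[30]=0 c[31]=0
Data = 11000011111010111110001000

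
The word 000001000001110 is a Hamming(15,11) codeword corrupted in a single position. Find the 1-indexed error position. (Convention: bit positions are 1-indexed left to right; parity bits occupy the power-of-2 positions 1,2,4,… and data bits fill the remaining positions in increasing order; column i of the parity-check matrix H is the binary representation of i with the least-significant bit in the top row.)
Syndrome s = H · r^T (mod 2), r = 000001000001110:
  s[0] = (101010101010101)·(000001000001110) mod 2 = 0+0+0+0+0+0+0+0+0+0+0+0+1+0+0 mod 2 = 1
  s[1] = (011001100110011)·(000001000001110) mod 2 = 0+0+0+0+0+1+0+0+0+0+0+0+0+1+0 mod 2 = 0
  s[2] = (000111100001111)·(000001000001110) mod 2 = 0+0+0+0+0+1+0+0+0+0+0+1+1+1+0 mod 2 = 0
  s[3] = (000000011111111)·(000001000001110) mod 2 = 0+0+0+0+0+0+0+0+0+0+0+1+1+1+0 mod 2 = 1
Syndrome = 1001
Column i of H is the binary representation of i, so the syndrome is the binary index of the flipped bit.
Read s = 1001 with s[0] as LSB: 1·2^0 + 0·2^1 + 0·2^2 + 1·2^3 = 9.
Error is at bit position 9.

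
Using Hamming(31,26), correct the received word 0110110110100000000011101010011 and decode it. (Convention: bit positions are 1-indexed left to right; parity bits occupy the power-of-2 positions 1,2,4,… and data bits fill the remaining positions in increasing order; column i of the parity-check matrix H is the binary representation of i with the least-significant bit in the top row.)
Syndrome s = H · r^T (mod 2), r = 0110110110100000000011101010011:
  s[0] = (1010101010101010101010101010101)·(0110110110100000000011101010011) mod 2 = 0+0+1+0+1+0+0+0+1+0+1+0+0+0+0+0+0+0+0+0+1+0+1+0+1+0+1+0+0+0+1 mod 2 = 1
  s[1] = (0110011001100110011001100110011)·(0110110110100000000011101010011) mod 2 = 0+1+1+0+0+1+0+0+0+0+1+0+0+0+0+0+0+0+0+0+0+1+1+0+0+0+1+0+0+1+1 mod 2 = 1
  s[2] = (0001111000011110000111100001111)·(0110110110100000000011101010011) mod 2 = 0+0+0+0+1+1+0+0+0+0+0+0+0+0+0+0+0+0+0+0+1+1+1+0+0+0+0+0+0+1+1 mod 2 = 1
  s[3] = (0000000111111110000000011111111)·(0110110110100000000011101010011) mod 2 = 0+0+0+0+0+0+0+1+1+0+1+0+0+0+0+0+0+0+0+0+0+0+0+0+1+0+1+0+0+1+1 mod 2 = 1
  s[4] = (0000000000000001111111111111111)·(0110110110100000000011101010011) mod 2 = 0+0+0+0+0+0+0+0+0+0+0+0+0+0+0+0+0+0+0+0+1+1+1+0+1+0+1+0+0+1+1 mod 2 = 1
Syndrome = 11111
Column 31 of H equals this syndrome → error at bit 31 (1-indexed).
Flip bit 31: 0110110110100000000011101010011 → 0110110110100000000011101010010
Extract data bits at positions {3,5,6,7,9,10,11,12,13,14,15,17,18,19,20,21,22,23,24,25,26,27,28,29,30,31}: 11101010000000011101010010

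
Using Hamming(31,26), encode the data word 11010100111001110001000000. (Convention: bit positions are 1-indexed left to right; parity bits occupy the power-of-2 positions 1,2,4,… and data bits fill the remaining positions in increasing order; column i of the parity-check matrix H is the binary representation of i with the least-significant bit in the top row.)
Codeword c = d · G (mod 2), d = 11010100111001110001000000:
  c[0] = d·G[:,0] = (11010100111001110001000000)·(11011010101101010101010101) mod 2 = 1+1+0+1+0+0+0+0+1+0+1+0+0+1+0+1+0+0+0+1+0+0+0+0+0+0 mod 2 = 0
  c[1] = d·G[:,1] = (11010100111001110001000000)·(10110110011011001100110011) mod 2 = 1+0+0+1+0+1+0+0+0+1+1+0+0+1+0+0+0+0+0+0+0+0+0+0+0+0 mod 2 = 0
  c[2] = d·G[:,2] = (11010100111001110001000000)·(10000000000000000000000000) mod 2 = 1+0+0+0+0+0+0+0+0+0+0+0+0+0+0+0+0+0+0+0+0+0+0+0+0+0 mod 2 = 1
  c[3] = d·G[:,3] = (11010100111001110001000000)·(01110001111000111100001111) mod 2 = 0+1+0+1+0+0+0+0+1+1+1+0+0+0+1+1+0+0+0+0+0+0+0+0+0+0 mod 2 = 1
  c[4] = d·G[:,4] = (11010100111001110001000000)·(01000000000000000000000000) mod 2 = 0+1+0+0+0+0+0+0+0+0+0+0+0+0+0+0+0+0+0+0+0+0+0+0+0+0 mod 2 = 1
  c[5] = d·G[:,5] = (11010100111001110001000000)·(00100000000000000000000000) mod 2 = 0+0+0+0+0+0+0+0+0+0+0+0+0+0+0+0+0+0+0+0+0+0+0+0+0+0 mod 2 = 0
  c[6] = d·G[:,6] = (11010100111001110001000000)·(00010000000000000000000000) mod 2 = 0+0+0+1+0+0+0+0+0+0+0+0+0+0+0+0+0+0+0+0+0+0+0+0+0+0 mod 2 = 1
  c[7] = d·G[:,7] = (11010100111001110001000000)·(00001111111000000011111111) mod 2 = 0+0+0+0+0+1+0+0+1+1+1+0+0+0+0+0+0+0+0+1+0+0+0+0+0+0 mod 2 = 1
  c[8] = d·G[:,8] = (11010100111001110001000000)·(00001000000000000000000000) mod 2 = 0+0+0+0+0+0+0+0+0+0+0+0+0+0+0+0+0+0+0+0+0+0+0+0+0+0 mod 2 = 0
  c[9] = d·G[:,9] = (11010100111001110001000000)·(00000100000000000000000000) mod 2 = 0+0+0+0+0+1+0+0+0+0+0+0+0+0+0+0+0+0+0+0+0+0+0+0+0+0 mod 2 = 1
  c[10] = d·G[:,10] = (11010100111001110001000000)·(00000010000000000000000000) mod 2 = 0+0+0+0+0+0+0+0+0+0+0+0+0+0+0+0+0+0+0+0+0+0+0+0+0+0 mod 2 = 0
  c[11] = d·G[:,11] = (11010100111001110001000000)·(00000001000000000000000000) mod 2 = 0+0+0+0+0+0+0+0+0+0+0+0+0+0+0+0+0+0+0+0+0+0+0+0+0+0 mod 2 = 0
  c[12] = d·G[:,12] = (11010100111001110001000000)·(00000000100000000000000000) mod 2 = 0+0+0+0+0+0+0+0+1+0+0+0+0+0+0+0+0+0+0+0+0+0+0+0+0+0 mod 2 = 1
  c[13] = d·G[:,13] = (11010100111001110001000000)·(00000000010000000000000000) mod 2 = 0+0+0+0+0+0+0+0+0+1+0+0+0+0+0+0+0+0+0+0+0+0+0+0+0+0 mod 2 = 1
  c[14] = d·G[:,14] = (11010100111001110001000000)·(00000000001000000000000000) mod 2 = 0+0+0+0+0+0+0+0+0+0+1+0+0+0+0+0+0+0+0+0+0+0+0+0+0+0 mod 2 = 1
  c[15] = d·G[:,15] = (11010100111001110001000000)·(00000000000111111111111111) mod 2 = 0+0+0+0+0+0+0+0+0+0+0+0+0+1+1+1+0+0+0+1+0+0+0+0+0+0 mod 2 = 0
  c[16] = d·G[:,16] = (11010100111001110001000000)·(00000000000100000000000000) mod 2 = 0+0+0+0+0+0+0+0+0+0+0+0+0+0+0+0+0+0+0+0+0+0+0+0+0+0 mod 2 = 0
  c[17] = d·G[:,17] = (11010100111001110001000000)·(00000000000010000000000000) mod 2 = 0+0+0+0+0+0+0+0+0+0+0+0+0+0+0+0+0+0+0+0+0+0+0+0+0+0 mod 2 = 0
  c[18] = d·G[:,18] = (11010100111001110001000000)·(00000000000001000000000000) mod 2 = 0+0+0+0+0+0+0+0+0+0+0+0+0+1+0+0+0+0+0+0+0+0+0+0+0+0 mod 2 = 1
  c[19] = d·G[:,19] = (11010100111001110001000000)·(00000000000000100000000000) mod 2 = 0+0+0+0+0+0+0+0+0+0+0+0+0+0+1+0+0+0+0+0+0+0+0+0+0+0 mod 2 = 1
  c[20] = d·G[:,20] = (11010100111001110001000000)·(00000000000000010000000000) mod 2 = 0+0+0+0+0+0+0+0+0+0+0+0+0+0+0+1+0+0+0+0+0+0+0+0+0+0 mod 2 = 1
  c[21] = d·G[:,21] = (11010100111001110001000000)·(00000000000000001000000000) mod 2 = 0+0+0+0+0+0+0+0+0+0+0+0+0+0+0+0+0+0+0+0+0+0+0+0+0+0 mod 2 = 0
  c[22] = d·G[:,22] = (11010100111001110001000000)·(00000000000000000100000000) mod 2 = 0+0+0+0+0+0+0+0+0+0+0+0+0+0+0+0+0+0+0+0+0+0+0+0+0+0 mod 2 = 0
  c[23] = d·G[:,23] = (11010100111001110001000000)·(00000000000000000010000000) mod 2 = 0+0+0+0+0+0+0+0+0+0+0+0+0+0+0+0+0+0+0+0+0+0+0+0+0+0 mod 2 = 0
  c[24] = d·G[:,24] = (11010100111001110001000000)·(00000000000000000001000000) mod 2 = 0+0+0+0+0+0+0+0+0+0+0+0+0+0+0+0+0+0+0+1+0+0+0+0+0+0 mod 2 = 1
  c[25] = d·G[:,25] = (11010100111001110001000000)·(00000000000000000000100000) mod 2 = 0+0+0+0+0+0+0+0+0+0+0+0+0+0+0+0+0+0+0+0+0+0+0+0+0+0 mod 2 = 0
  c[26] = d·G[:,26] = (11010100111001110001000000)·(00000000000000000000010000) mod 2 = 0+0+0+0+0+0+0+0+0+0+0+0+0+0+0+0+0+0+0+0+0+0+0+0+0+0 mod 2 = 0
  c[27] = d·G[:,27] = (11010100111001110001000000)·(00000000000000000000001000) mod 2 = 0+0+0+0+0+0+0+0+0+0+0+0+0+0+0+0+0+0+0+0+0+0+0+0+0+0 mod 2 = 0
  c[28] = d·G[:,28] = (11010100111001110001000000)·(00000000000000000000000100) mod 2 = 0+0+0+0+0+0+0+0+0+0+0+0+0+0+0+0+0+0+0+0+0+0+0+0+0+0 mod 2 = 0
  c[29] = d·G[:,29] = (11010100111001110001000000)·(00000000000000000000000010) mod 2 = 0+0+0+0+0+0+0+0+0+0+0+0+0+0+0+0+0+0+0+0+0+0+0+0+0+0 mod 2 = 0
  c[30] = d·G[:,30] = (11010100111001110001000000)·(00000000000000000000000001) mod 2 = 0+0+0+0+0+0+0+0+0+0+0+0+0+0+0+0+0+0+0+0+0+0+0+0+0+0 mod 2 = 0
Codeword = 0011101101001110001110001000000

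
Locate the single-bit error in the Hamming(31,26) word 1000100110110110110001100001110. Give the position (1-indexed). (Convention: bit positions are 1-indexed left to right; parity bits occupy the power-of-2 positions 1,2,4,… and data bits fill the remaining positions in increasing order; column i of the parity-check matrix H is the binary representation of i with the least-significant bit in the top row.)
Syndrome s = H · r^T (mod 2), r = 1000100110110110110001100001110:
  s[0] = (1010101010101010101010101010101)·(1000100110110110110001100001110) mod 2 = 1+0+0+0+1+0+0+0+1+0+1+0+0+0+1+0+1+0+0+0+0+0+1+0+0+0+0+0+1+0+0 mod 2 = 0
  s[1] = (0110011001100110011001100110011)·(1000100110110110110001100001110) mod 2 = 0+0+0+0+0+0+0+0+0+0+1+0+0+1+1+0+0+1+0+0+0+1+1+0+0+0+0+0+0+1+0 mod 2 = 1
  s[2] = (0001111000011110000111100001111)·(1000100110110110110001100001110) mod 2 = 0+0+0+0+1+0+0+0+0+0+0+1+0+1+1+0+0+0+0+0+0+1+1+0+0+0+0+1+1+1+0 mod 2 = 1
  s[3] = (0000000111111110000000011111111)·(1000100110110110110001100001110) mod 2 = 0+0+0+0+0+0+0+1+1+0+1+1+0+1+1+0+0+0+0+0+0+0+0+0+0+0+0+1+1+1+0 mod 2 = 1
  s[4] = (0000000000000001111111111111111)·(1000100110110110110001100001110) mod 2 = 0+0+0+0+0+0+0+0+0+0+0+0+0+0+0+0+1+1+0+0+0+1+1+0+0+0+0+1+1+1+0 mod 2 = 1
Syndrome = 01111
Column i of H is the binary representation of i, so the syndrome is the binary index of the flipped bit.
Read s = 01111 with s[0] as LSB: 0·2^0 + 1·2^1 + 1·2^2 + 1·2^3 + 1·2^4 = 30.
Error is at bit position 30.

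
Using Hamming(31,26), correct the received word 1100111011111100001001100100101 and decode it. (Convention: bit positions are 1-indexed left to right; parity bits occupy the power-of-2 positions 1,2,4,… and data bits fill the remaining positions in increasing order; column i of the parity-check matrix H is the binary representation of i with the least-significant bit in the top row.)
Syndrome s = H · r^T (mod 2), r = 1100111011111100001001100100101:
  s[0] = (1010101010101010101010101010101)·(1100111011111100001001100100101) mod 2 = 1+0+0+0+1+0+1+0+1+0+1+0+1+0+0+0+0+0+1+0+0+0+1+0+0+0+0+0+1+0+1 mod 2 = 0
  s[1] = (0110011001100110011001100110011)·(1100111011111100001001100100101) mod 2 = 0+1+0+0+0+1+1+0+0+1+1+0+0+1+0+0+0+0+1+0+0+1+1+0+0+1+0+0+0+0+1 mod 2 = 1
  s[2] = (0001111000011110000111100001111)·(1100111011111100001001100100101) mod 2 = 0+0+0+0+1+1+1+0+0+0+0+1+1+1+0+0+0+0+0+0+0+1+1+0+0+0+0+0+1+0+1 mod 2 = 0
  s[3] = (0000000111111110000000011111111)·(1100111011111100001001100100101) mod 2 = 0+0+0+0+0+0+0+0+1+1+1+1+1+1+0+0+0+0+0+0+0+0+0+0+0+1+0+0+1+0+1 mod 2 = 1
  s[4] = (0000000000000001111111111111111)·(1100111011111100001001100100101) mod 2 = 0+0+0+0+0+0+0+0+0+0+0+0+0+0+0+0+0+0+1+0+0+1+1+0+0+1+0+0+1+0+1 mod 2 = 0
Syndrome = 01010
Column 10 of H equals this syndrome → error at bit 10 (1-indexed).
Flip bit 10: 1100111011111100001001100100101 → 1100111010111100001001100100101
Extract data bits at positions {3,5,6,7,9,10,11,12,13,14,15,17,18,19,20,21,22,23,24,25,26,27,28,29,30,31}: 01111011110001001100100101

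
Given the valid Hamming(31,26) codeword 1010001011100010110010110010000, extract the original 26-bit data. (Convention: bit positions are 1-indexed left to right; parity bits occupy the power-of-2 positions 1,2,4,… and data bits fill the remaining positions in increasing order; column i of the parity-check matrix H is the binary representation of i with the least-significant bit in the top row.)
Parity bits occupy power-of-2 positions; data bits are at positions {3,5,6,7,9,10,11,12,13,14,15,17,18,19,20,21,22,23,24,25,26,27,28,29,30,31} (1-indexed).
Extract: c[3]=1 c[5]=0 c[6]=0 c[7]=1 c[9]=1 c[10]=1 c[11]=1 c[12]=0 c[13]=0 c[14]=0 c[15]=1 c[17]=1 c[18]=1 c[19]=0 c[20]=0 c[21]=1 c[22]=0 c[23]=1 c[24]=1 c[25]=0 c[26]=0 c[27]=1 c[28]=0 c[29]=0 c[30]=0 c[31]=0
Data = 10011110001110010110010000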